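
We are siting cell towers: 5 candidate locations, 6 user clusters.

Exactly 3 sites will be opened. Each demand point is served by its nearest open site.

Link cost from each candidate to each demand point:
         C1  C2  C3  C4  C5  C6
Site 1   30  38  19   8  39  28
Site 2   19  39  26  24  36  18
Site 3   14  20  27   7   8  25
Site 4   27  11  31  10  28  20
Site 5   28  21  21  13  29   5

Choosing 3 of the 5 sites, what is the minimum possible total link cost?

66

Open {Site 3, Site 4, Site 5}.
  C1→Site 3 14, C2→Site 4 11, C3→Site 5 21, C4→Site 3 7, C5→Site 3 8, C6→Site 5 5  ⇒ total 66.
Compare {Site 1, Site 3, Site 5}: total 73.
Compare {Site 2, Site 3, Site 5}: total 75.
No size-3 selection does better; minimum is 66.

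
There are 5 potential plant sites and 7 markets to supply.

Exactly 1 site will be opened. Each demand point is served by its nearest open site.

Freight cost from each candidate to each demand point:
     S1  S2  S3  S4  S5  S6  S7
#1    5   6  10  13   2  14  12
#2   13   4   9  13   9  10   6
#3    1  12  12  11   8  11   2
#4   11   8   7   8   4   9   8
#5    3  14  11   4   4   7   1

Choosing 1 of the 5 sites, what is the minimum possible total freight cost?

44

Open {#5}.
  S1→#5 3, S2→#5 14, S3→#5 11, S4→#5 4, S5→#5 4, S6→#5 7, S7→#5 1  ⇒ total 44.
Compare {#4}: total 55.
Compare {#3}: total 57.
No size-1 selection does better; minimum is 44.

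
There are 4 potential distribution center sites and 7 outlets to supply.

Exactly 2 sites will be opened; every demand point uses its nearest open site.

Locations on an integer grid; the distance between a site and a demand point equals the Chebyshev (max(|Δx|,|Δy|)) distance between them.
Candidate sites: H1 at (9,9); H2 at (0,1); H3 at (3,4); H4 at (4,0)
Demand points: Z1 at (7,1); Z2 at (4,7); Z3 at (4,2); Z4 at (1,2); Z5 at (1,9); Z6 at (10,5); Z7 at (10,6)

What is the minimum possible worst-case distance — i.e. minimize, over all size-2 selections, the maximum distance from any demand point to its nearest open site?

5

Open {H1, H3}.
  Farthest demand point is Z5 at distance 5 (to H3); all others are ≤ 5.
With {H3, H4} the worst case is 6.
With {H2, H3} the worst case is 7.
No size-2 selection achieves below 5.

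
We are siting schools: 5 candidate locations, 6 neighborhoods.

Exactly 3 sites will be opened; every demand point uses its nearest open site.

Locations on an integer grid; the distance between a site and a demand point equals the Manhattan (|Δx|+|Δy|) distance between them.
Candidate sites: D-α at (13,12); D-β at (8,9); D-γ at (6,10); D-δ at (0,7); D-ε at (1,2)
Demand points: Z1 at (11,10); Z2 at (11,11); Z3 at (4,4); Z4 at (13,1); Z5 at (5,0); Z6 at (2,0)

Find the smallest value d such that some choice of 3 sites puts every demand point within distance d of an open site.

11

Open {D-α, D-β, D-ε}.
  Farthest demand point is Z4 at distance 11 (to D-α); all others are ≤ 11.
With {D-α, D-γ, D-δ} the worst case is 11.
With {D-α, D-γ, D-ε} the worst case is 11.
No size-3 selection achieves below 11.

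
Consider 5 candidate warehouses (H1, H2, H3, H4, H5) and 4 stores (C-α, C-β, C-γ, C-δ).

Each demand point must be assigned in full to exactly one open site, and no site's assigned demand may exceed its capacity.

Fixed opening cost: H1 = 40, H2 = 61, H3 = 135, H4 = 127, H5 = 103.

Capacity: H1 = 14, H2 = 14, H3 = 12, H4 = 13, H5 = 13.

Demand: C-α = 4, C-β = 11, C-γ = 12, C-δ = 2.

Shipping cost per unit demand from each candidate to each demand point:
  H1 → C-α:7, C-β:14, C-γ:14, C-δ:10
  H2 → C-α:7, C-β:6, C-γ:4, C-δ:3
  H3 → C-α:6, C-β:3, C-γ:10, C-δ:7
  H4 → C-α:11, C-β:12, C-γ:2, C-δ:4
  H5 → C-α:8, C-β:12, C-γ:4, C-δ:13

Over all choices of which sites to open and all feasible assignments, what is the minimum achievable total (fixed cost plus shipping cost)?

351

Open {H1, H2, H3}; cheapest assignment that respects the capacities:
  H1 (cap 14, load 4): C-α — cost 4×7 = 28
  H2 (cap 14, load 14): C-γ, C-δ — cost 12×4 + 2×3 = 54
  H3 (cap 12, load 11): C-β — cost 11×3 = 33
  Shipping 115, fixed 236 → total 351.
  Any other capacity-feasible assignment to {H1, H2, H3} ships for at least 115.
Compare {H1, H2, H4}: its best feasible assignment gives total 352.
Compare {H1, H2, H5}: its best feasible assignment gives total 352.
Every other set of open sites that can feasibly serve all demand totals ≥ 352 even under its best assignment. Minimum: 351.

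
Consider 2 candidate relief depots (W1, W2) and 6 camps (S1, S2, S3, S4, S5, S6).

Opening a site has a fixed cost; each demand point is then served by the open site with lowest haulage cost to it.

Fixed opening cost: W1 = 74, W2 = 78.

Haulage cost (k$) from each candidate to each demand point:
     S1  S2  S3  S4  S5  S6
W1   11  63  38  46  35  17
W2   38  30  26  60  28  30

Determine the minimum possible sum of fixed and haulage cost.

Open {W1}: assign each demand point to its cheapest open site.
  S1→W1 11, S2→W1 63, S3→W1 38, S4→W1 46, S5→W1 35, S6→W1 17
  haulage cost 210, fixed 74 → total 284.
Compare {W2}: haulage cost 212 + fixed 78 = 290.
Compare {W1, W2}: haulage cost 158 + fixed 152 = 310.

284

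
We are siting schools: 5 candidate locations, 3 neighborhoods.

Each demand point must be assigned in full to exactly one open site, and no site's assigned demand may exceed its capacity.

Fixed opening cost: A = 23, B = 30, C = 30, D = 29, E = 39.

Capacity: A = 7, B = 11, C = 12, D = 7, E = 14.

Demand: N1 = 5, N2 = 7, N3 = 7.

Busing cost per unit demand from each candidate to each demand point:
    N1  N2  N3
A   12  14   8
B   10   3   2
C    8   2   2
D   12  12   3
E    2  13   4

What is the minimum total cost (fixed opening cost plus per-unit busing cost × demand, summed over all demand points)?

121

Open {C, E}; cheapest assignment that respects the capacities:
  C (cap 12, load 7): N2 — cost 7×2 = 14
  E (cap 14, load 12): N1, N3 — cost 5×2 + 7×4 = 38
  Shipping 52, fixed 69 → total 121.
  Any other capacity-feasible assignment to {C, E} ships for at least 52.
Compare {B, C}: its best feasible assignment gives total 128.
Compare {B, E}: its best feasible assignment gives total 128.
Every other set of open sites that can feasibly serve all demand totals ≥ 128 even under its best assignment. Minimum: 121.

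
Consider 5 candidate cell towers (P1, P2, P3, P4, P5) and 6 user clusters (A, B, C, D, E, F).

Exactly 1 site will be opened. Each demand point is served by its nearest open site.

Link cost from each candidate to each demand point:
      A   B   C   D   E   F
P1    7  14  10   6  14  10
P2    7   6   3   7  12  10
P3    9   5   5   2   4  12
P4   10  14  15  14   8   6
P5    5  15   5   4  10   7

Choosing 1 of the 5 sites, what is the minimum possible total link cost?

Open {P3}.
  A→P3 9, B→P3 5, C→P3 5, D→P3 2, E→P3 4, F→P3 12  ⇒ total 37.
Compare {P2}: total 45.
Compare {P5}: total 46.
No size-1 selection does better; minimum is 37.

37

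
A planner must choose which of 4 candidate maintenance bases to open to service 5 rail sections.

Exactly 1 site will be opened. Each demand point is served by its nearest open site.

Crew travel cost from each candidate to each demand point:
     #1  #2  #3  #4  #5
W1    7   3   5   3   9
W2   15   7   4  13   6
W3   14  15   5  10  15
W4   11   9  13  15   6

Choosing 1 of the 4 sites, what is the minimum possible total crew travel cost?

Open {W1}.
  #1→W1 7, #2→W1 3, #3→W1 5, #4→W1 3, #5→W1 9  ⇒ total 27.
Compare {W2}: total 45.
Compare {W4}: total 54.
No size-1 selection does better; minimum is 27.

27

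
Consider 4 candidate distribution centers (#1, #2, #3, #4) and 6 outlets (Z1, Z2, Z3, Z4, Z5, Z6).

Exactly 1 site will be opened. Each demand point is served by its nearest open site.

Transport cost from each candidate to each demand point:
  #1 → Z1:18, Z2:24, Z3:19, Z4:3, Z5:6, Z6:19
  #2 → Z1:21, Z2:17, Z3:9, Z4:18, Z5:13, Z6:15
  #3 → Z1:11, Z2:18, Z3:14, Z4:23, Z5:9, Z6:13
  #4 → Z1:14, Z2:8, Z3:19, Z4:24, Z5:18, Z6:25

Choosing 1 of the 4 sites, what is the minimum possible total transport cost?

Open {#3}.
  Z1→#3 11, Z2→#3 18, Z3→#3 14, Z4→#3 23, Z5→#3 9, Z6→#3 13  ⇒ total 88.
Compare {#1}: total 89.
Compare {#2}: total 93.
No size-1 selection does better; minimum is 88.

88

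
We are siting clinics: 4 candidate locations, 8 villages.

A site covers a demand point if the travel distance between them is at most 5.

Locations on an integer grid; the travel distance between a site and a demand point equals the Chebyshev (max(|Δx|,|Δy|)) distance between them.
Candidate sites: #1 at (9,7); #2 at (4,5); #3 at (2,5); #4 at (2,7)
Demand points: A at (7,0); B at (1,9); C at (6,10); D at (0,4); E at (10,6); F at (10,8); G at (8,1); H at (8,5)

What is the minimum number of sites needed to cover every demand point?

2

Coverage sets (demand points within 5 of each site):
  #1: {C, E, F, H}
  #2: {A, B, C, D, G, H}
  #3: {A, B, C, D}
  #4: {B, C, D}
No single site covers all 8 demand points.
But {#1, #2} covers everything, so the minimum is 2.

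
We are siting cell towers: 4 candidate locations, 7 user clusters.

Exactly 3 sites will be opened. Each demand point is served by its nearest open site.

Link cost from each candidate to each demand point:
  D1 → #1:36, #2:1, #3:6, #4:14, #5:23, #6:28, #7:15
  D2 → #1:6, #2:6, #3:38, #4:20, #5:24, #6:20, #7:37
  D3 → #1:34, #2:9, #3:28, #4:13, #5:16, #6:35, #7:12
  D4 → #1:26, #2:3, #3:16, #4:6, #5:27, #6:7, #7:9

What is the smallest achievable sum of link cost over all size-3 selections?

58

Open {D1, D2, D4}.
  #1→D2 6, #2→D1 1, #3→D1 6, #4→D4 6, #5→D1 23, #6→D4 7, #7→D4 9  ⇒ total 58.
Compare {D2, D3, D4}: total 63.
Compare {D1, D3, D4}: total 71.
No size-3 selection does better; minimum is 58.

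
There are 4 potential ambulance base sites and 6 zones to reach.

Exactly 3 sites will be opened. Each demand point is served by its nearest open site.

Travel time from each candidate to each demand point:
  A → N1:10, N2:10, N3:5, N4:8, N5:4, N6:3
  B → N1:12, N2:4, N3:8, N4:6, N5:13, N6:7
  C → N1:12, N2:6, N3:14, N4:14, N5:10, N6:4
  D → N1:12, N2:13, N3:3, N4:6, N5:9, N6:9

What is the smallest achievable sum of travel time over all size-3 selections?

30

Open {A, B, D}.
  N1→A 10, N2→B 4, N3→D 3, N4→B 6, N5→A 4, N6→A 3  ⇒ total 30.
Compare {A, B, C}: total 32.
Compare {A, C, D}: total 32.
No size-3 selection does better; minimum is 30.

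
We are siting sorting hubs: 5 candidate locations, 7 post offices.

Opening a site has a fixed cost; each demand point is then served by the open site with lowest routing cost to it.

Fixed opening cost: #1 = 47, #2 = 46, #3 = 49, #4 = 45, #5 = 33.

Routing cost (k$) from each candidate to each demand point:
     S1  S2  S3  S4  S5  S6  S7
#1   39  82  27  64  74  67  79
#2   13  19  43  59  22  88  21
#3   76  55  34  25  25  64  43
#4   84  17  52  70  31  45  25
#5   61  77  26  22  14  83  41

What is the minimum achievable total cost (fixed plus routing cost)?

Open {#2, #5}: assign each demand point to its cheapest open site.
  S1→#2 13, S2→#2 19, S3→#5 26, S4→#5 22, S5→#5 14, S6→#5 83, S7→#2 21
  routing cost 198, fixed 79 → total 277.
Compare {#2, #4, #5}: routing cost 158 + fixed 124 = 282.
Compare {#4, #5}: routing cost 210 + fixed 78 = 288.
Compare {#2, #3}: routing cost 198 + fixed 95 = 293.
All other subsets cost ≥ 282. Minimum total cost: 277.

277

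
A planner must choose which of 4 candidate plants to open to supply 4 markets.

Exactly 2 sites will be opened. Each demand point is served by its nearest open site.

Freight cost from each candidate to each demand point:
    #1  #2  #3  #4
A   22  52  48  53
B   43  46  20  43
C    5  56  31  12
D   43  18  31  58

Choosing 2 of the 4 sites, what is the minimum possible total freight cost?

Open {C, D}.
  #1→C 5, #2→D 18, #3→C 31, #4→C 12  ⇒ total 66.
Compare {B, C}: total 83.
Compare {A, C}: total 100.
No size-2 selection does better; minimum is 66.

66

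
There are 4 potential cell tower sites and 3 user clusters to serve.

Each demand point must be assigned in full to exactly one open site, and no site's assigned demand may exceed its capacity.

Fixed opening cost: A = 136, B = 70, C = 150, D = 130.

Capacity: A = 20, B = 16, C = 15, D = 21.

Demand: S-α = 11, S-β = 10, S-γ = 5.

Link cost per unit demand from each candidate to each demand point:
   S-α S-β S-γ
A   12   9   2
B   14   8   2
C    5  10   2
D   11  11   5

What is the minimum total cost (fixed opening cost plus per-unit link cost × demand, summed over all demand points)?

Open {B, C}; cheapest assignment that respects the capacities:
  B (cap 16, load 15): S-β, S-γ — cost 10×8 + 5×2 = 90
  C (cap 15, load 11): S-α — cost 11×5 = 55
  Shipping 145, fixed 220 → total 365.
  Any other capacity-feasible assignment to {B, C} ships for at least 145.
Compare {B, D}: its best feasible assignment gives total 411.
Compare {A, B}: its best feasible assignment gives total 428.
Every other set of open sites that can feasibly serve all demand totals ≥ 411 even under its best assignment. Minimum: 365.

365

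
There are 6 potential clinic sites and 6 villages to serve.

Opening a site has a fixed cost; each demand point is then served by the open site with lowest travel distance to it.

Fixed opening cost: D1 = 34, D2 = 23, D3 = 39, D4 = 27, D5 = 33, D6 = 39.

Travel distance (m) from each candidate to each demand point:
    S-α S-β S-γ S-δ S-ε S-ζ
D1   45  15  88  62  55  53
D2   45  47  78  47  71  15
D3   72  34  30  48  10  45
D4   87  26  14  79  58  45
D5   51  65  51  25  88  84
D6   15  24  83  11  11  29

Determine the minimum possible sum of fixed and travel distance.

Open {D4, D6}: assign each demand point to its cheapest open site.
  S-α→D6 15, S-β→D6 24, S-γ→D4 14, S-δ→D6 11, S-ε→D6 11, S-ζ→D6 29
  travel distance 104, fixed 66 → total 170.
Compare {D2, D4, D6}: travel distance 90 + fixed 89 = 179.
Compare {D1, D4, D6}: travel distance 95 + fixed 100 = 195.
Compare {D3, D6}: travel distance 119 + fixed 78 = 197.
All other subsets cost ≥ 179. Minimum total cost: 170.

170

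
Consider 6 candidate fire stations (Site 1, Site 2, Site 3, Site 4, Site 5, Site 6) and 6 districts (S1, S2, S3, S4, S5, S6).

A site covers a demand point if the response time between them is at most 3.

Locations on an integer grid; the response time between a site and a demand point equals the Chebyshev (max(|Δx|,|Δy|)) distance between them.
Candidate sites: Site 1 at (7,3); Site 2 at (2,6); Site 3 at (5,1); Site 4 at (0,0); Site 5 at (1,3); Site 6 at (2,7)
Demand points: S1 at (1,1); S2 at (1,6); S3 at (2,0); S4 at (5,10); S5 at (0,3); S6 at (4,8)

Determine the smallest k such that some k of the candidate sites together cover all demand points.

Coverage sets (demand points within 3 of each site):
  Site 1: {}
  Site 2: {S2, S5, S6}
  Site 3: {S3}
  Site 4: {S1, S3, S5}
  Site 5: {S1, S2, S3, S5}
  Site 6: {S2, S4, S6}
No single site covers all 6 demand points.
But {Site 4, Site 6} covers everything, so the minimum is 2.

2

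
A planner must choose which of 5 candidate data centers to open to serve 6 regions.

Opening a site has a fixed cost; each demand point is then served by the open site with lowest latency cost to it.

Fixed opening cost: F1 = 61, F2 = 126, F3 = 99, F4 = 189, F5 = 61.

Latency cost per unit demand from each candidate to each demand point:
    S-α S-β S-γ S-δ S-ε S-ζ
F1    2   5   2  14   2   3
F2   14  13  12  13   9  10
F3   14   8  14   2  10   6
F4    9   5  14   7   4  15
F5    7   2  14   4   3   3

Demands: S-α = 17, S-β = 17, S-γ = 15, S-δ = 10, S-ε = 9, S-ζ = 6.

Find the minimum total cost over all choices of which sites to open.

Open {F1, F5}: assign each demand point to its cheapest open site.
  S-α→F1 17×2=34, S-β→F5 17×2=34, S-γ→F1 15×2=30, S-δ→F5 10×4=40, S-ε→F1 9×2=18, S-ζ→F1 6×3=18
  latency cost 174, fixed 122 → total 296.
Compare {F1, F3}: latency cost 205 + fixed 160 = 365.
Compare {F1, F3, F5}: latency cost 154 + fixed 221 = 375.
Compare {F1}: latency cost 325 + fixed 61 = 386.
All other subsets cost ≥ 365. Minimum total cost: 296.

296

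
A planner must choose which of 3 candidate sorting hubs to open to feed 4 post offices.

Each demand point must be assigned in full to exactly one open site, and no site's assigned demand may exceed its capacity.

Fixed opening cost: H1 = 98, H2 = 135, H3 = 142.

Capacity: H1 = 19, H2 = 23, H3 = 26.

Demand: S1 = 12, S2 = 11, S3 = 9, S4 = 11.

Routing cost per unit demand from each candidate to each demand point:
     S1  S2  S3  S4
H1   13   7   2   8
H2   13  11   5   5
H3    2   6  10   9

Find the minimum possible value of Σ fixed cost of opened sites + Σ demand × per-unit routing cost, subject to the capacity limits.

467

Open {H2, H3}; cheapest assignment that respects the capacities:
  H2 (cap 23, load 20): S3, S4 — cost 9×5 + 11×5 = 100
  H3 (cap 26, load 23): S1, S2 — cost 12×2 + 11×6 = 90
  Shipping 190, fixed 277 → total 467.
  Any other capacity-feasible assignment to {H2, H3} ships for at least 190.
Compare {H1, H2, H3}: its best feasible assignment gives total 538.
Every other set of open sites that can feasibly serve all demand totals ≥ 538 even under its best assignment. Minimum: 467.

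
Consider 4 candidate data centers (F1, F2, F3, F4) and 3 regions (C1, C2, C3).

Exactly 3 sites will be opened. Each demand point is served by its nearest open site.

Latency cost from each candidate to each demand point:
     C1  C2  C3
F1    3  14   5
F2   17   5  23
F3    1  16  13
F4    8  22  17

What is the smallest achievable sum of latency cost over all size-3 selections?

11

Open {F1, F2, F3}.
  C1→F3 1, C2→F2 5, C3→F1 5  ⇒ total 11.
Compare {F1, F2, F4}: total 13.
Compare {F2, F3, F4}: total 19.
No size-3 selection does better; minimum is 11.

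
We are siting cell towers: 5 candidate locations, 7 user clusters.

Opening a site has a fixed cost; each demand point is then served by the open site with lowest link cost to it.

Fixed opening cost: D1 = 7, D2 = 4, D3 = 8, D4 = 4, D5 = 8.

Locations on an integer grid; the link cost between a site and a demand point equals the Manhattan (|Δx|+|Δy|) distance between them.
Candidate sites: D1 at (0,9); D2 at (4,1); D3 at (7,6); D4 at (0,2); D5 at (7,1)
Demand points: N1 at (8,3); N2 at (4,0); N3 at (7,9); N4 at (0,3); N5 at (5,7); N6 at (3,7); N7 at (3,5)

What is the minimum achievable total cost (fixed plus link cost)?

Open {D2, D3, D4}: assign each demand point to its cheapest open site.
  N1→D3 4, N2→D2 1, N3→D3 3, N4→D4 1, N5→D3 3, N6→D3 5, N7→D2 5
  link cost 22, fixed 16 → total 38.
Compare {D2, D3}: link cost 27 + fixed 12 = 39.
Compare {D3, D4}: link cost 27 + fixed 12 = 39.
Compare {D3, D4, D5}: link cost 24 + fixed 20 = 44.
All other subsets cost ≥ 39. Minimum total cost: 38.

38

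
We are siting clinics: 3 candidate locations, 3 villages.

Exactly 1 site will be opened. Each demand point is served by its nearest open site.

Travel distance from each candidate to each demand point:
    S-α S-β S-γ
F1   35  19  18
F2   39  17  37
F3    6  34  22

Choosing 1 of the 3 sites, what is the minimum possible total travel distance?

62

Open {F3}.
  S-α→F3 6, S-β→F3 34, S-γ→F3 22  ⇒ total 62.
Compare {F1}: total 72.
Compare {F2}: total 93.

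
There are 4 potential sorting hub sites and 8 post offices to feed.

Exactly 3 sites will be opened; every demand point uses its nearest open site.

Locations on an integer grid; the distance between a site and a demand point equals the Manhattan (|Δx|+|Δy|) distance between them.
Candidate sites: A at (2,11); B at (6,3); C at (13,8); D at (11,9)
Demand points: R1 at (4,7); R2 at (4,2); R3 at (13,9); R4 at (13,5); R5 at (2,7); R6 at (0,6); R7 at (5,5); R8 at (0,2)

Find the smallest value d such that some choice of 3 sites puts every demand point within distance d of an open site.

7

Open {A, B, C}.
  Farthest demand point is R6 at distance 7 (to A); all others are ≤ 7.
With {A, B, D} the worst case is 7.
With {B, C, D} the worst case is 9.
No size-3 selection achieves below 7.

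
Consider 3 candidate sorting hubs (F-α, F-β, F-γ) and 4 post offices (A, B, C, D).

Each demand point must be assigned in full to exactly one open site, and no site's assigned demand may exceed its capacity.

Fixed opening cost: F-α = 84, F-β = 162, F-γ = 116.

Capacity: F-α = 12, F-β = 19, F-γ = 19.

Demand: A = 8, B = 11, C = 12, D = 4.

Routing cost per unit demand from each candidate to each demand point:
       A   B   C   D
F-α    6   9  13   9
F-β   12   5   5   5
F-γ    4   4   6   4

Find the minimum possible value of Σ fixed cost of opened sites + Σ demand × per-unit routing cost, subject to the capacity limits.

Open {F-β, F-γ}; cheapest assignment that respects the capacities:
  F-β (cap 19, load 16): C, D — cost 12×5 + 4×5 = 80
  F-γ (cap 19, load 19): A, B — cost 8×4 + 11×4 = 76
  Shipping 156, fixed 278 → total 434.
  Any other capacity-feasible assignment to {F-β, F-γ} ships for at least 156.
Compare {F-α, F-β, F-γ}: its best feasible assignment gives total 518.
Every other set of open sites that can feasibly serve all demand totals ≥ 518 even under its best assignment. Minimum: 434.

434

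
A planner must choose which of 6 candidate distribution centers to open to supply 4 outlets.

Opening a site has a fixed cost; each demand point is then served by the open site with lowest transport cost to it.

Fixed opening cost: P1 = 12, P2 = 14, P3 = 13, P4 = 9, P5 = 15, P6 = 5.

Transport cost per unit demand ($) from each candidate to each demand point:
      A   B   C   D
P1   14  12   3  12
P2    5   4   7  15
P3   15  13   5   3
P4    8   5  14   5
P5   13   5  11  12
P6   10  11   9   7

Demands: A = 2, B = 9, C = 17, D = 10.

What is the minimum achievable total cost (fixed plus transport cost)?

166

Open {P1, P2, P3}: assign each demand point to its cheapest open site.
  A→P2 2×5=10, B→P2 9×4=36, C→P1 17×3=51, D→P3 10×3=30
  transport cost 127, fixed 39 → total 166.
Compare {P1, P2, P3, P6}: transport cost 127 + fixed 44 = 171.
Compare {P1, P2, P3, P4}: transport cost 127 + fixed 48 = 175.
Compare {P1, P3, P4}: transport cost 142 + fixed 34 = 176.
All other subsets cost ≥ 171. Minimum total cost: 166.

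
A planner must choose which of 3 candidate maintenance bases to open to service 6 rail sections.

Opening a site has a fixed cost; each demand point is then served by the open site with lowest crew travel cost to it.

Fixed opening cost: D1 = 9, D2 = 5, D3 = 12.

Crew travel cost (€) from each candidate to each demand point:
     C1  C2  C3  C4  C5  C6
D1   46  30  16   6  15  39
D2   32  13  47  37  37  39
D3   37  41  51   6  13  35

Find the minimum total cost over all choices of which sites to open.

135

Open {D1, D2}: assign each demand point to its cheapest open site.
  C1→D2 32, C2→D2 13, C3→D1 16, C4→D1 6, C5→D1 15, C6→D1 39
  crew travel cost 121, fixed 14 → total 135.
Compare {D1, D2, D3}: crew travel cost 115 + fixed 26 = 141.
Compare {D1, D3}: crew travel cost 137 + fixed 21 = 158.
Compare {D1}: crew travel cost 152 + fixed 9 = 161.
All other subsets cost ≥ 141. Minimum total cost: 135.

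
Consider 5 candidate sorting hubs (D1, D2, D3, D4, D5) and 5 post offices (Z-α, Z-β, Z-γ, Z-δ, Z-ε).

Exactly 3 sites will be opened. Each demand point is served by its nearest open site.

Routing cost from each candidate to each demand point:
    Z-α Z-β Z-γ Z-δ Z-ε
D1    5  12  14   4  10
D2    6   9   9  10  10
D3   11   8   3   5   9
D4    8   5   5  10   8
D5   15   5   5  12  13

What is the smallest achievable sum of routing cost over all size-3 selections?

25

Open {D1, D3, D4}.
  Z-α→D1 5, Z-β→D4 5, Z-γ→D3 3, Z-δ→D1 4, Z-ε→D4 8  ⇒ total 25.
Compare {D1, D3, D5}: total 26.
Compare {D1, D2, D4}: total 27.
No size-3 selection does better; minimum is 25.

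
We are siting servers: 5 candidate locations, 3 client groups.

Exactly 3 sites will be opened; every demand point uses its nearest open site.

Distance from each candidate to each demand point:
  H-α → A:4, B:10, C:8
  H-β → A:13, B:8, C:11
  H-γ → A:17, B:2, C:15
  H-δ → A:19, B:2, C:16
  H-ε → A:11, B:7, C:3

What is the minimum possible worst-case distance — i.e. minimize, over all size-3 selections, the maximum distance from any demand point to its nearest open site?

4

Open {H-α, H-γ, H-ε}.
  Farthest demand point is A at distance 4 (to H-α); all others are ≤ 4.
With {H-α, H-δ, H-ε} the worst case is 4.
With {H-α, H-β, H-ε} the worst case is 7.
No size-3 selection achieves below 4.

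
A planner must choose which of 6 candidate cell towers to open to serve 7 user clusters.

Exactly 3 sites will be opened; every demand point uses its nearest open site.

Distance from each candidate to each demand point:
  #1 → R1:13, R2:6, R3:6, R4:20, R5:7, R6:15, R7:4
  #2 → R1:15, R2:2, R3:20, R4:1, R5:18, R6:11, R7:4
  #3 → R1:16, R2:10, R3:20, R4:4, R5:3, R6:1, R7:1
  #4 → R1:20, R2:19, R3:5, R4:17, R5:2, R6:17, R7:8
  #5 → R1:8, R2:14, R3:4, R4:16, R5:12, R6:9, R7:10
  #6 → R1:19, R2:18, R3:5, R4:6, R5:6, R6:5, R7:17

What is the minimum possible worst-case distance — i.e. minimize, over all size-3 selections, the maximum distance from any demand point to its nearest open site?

Open {#1, #3, #5}.
  Farthest demand point is R1 at distance 8 (to #5); all others are ≤ 8.
With {#1, #5, #6} the worst case is 8.
With {#2, #3, #5} the worst case is 8.
No size-3 selection achieves below 8.

8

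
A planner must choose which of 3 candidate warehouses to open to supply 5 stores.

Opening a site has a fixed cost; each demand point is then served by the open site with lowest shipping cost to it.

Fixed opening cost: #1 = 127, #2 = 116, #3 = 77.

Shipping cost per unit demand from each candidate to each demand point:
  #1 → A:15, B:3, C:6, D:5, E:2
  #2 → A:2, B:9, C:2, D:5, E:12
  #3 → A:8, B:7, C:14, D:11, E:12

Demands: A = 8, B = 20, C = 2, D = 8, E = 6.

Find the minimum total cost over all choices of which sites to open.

Open {#1}: assign each demand point to its cheapest open site.
  A→#1 8×15=120, B→#1 20×3=60, C→#1 2×6=12, D→#1 8×5=40, E→#1 6×2=12
  shipping cost 244, fixed 127 → total 371.
Compare {#1, #2}: shipping cost 132 + fixed 243 = 375.
Compare {#1, #3}: shipping cost 188 + fixed 204 = 392.
Compare {#2}: shipping cost 312 + fixed 116 = 428.
All other subsets cost ≥ 375. Minimum total cost: 371.

371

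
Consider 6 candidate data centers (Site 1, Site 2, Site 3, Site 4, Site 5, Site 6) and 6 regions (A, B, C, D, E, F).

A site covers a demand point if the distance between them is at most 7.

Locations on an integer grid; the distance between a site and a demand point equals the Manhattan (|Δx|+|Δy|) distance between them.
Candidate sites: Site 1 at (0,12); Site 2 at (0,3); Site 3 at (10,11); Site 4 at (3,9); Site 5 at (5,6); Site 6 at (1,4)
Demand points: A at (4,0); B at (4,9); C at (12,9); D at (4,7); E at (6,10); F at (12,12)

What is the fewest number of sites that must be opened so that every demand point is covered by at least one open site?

Coverage sets (demand points within 7 of each site):
  Site 1: {B}
  Site 2: {A}
  Site 3: {C, E, F}
  Site 4: {B, D, E}
  Site 5: {A, B, D, E}
  Site 6: {A, D}
No single site covers all 6 demand points.
But {Site 3, Site 5} covers everything, so the minimum is 2.

2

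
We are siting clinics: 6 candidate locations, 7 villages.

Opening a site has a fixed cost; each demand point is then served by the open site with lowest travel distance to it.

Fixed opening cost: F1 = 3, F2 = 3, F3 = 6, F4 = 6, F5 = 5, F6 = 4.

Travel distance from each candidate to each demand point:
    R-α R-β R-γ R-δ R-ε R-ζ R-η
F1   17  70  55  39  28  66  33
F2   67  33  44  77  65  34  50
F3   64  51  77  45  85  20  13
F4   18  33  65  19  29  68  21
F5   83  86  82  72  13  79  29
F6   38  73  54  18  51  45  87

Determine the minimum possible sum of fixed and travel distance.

179

Open {F1, F2, F3, F5, F6}: assign each demand point to its cheapest open site.
  R-α→F1 17, R-β→F2 33, R-γ→F2 44, R-δ→F6 18, R-ε→F5 13, R-ζ→F3 20, R-η→F3 13
  travel distance 158, fixed 21 → total 179.
Compare {F2, F3, F4, F5}: travel distance 160 + fixed 20 = 180.
Compare {F1, F2, F3, F4, F5}: travel distance 159 + fixed 23 = 182.
Compare {F2, F3, F4, F5, F6}: travel distance 159 + fixed 24 = 183.
All other subsets cost ≥ 180. Minimum total cost: 179.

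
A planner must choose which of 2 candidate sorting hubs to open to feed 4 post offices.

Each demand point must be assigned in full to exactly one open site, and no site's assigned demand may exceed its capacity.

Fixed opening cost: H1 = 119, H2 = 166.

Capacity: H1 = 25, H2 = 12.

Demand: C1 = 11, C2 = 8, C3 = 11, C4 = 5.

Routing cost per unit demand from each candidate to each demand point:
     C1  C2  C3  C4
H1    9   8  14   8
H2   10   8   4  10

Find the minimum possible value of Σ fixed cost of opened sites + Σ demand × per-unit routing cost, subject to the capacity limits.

532

Open {H1, H2}; cheapest assignment that respects the capacities:
  H1 (cap 25, load 24): C1, C2, C4 — cost 11×9 + 8×8 + 5×8 = 203
  H2 (cap 12, load 11): C3 — cost 11×4 = 44
  Shipping 247, fixed 285 → total 532.
  Any other capacity-feasible assignment to {H1, H2} ships for at least 247.
Total demand is 35 and no other set of sites has combined capacity ≥ 35, so {H1, H2} is the only feasible choice of open sites. Minimum: 532.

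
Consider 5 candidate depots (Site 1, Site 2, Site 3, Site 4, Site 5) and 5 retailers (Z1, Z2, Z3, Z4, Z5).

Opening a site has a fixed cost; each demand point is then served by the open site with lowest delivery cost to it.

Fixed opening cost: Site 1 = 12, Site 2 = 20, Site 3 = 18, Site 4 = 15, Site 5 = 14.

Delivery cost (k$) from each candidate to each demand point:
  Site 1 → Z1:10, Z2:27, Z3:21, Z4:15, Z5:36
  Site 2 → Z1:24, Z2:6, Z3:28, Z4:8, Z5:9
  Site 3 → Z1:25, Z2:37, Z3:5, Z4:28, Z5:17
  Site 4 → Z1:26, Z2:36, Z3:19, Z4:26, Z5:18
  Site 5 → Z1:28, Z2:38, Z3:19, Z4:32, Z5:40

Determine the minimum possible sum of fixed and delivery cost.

86

Open {Site 1, Site 2}: assign each demand point to its cheapest open site.
  Z1→Site 1 10, Z2→Site 2 6, Z3→Site 1 21, Z4→Site 2 8, Z5→Site 2 9
  delivery cost 54, fixed 32 → total 86.
Compare {Site 1, Site 2, Site 3}: delivery cost 38 + fixed 50 = 88.
Compare {Site 2, Site 3}: delivery cost 52 + fixed 38 = 90.
Compare {Site 2}: delivery cost 75 + fixed 20 = 95.
All other subsets cost ≥ 88. Minimum total cost: 86.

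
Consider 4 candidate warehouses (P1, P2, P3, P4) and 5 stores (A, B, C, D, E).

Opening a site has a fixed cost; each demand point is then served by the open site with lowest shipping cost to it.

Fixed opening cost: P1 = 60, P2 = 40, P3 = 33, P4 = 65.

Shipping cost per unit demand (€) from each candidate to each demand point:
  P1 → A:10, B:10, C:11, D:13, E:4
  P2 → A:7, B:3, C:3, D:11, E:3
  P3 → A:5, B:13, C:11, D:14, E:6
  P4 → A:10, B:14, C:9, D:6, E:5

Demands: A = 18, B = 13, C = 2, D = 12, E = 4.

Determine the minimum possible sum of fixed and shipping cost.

352

Open {P2, P3}: assign each demand point to its cheapest open site.
  A→P3 18×5=90, B→P2 13×3=39, C→P2 2×3=6, D→P2 12×11=132, E→P2 4×3=12
  shipping cost 279, fixed 73 → total 352.
Compare {P2}: shipping cost 315 + fixed 40 = 355.
Compare {P2, P3, P4}: shipping cost 219 + fixed 138 = 357.
Compare {P2, P4}: shipping cost 255 + fixed 105 = 360.
All other subsets cost ≥ 355. Minimum total cost: 352.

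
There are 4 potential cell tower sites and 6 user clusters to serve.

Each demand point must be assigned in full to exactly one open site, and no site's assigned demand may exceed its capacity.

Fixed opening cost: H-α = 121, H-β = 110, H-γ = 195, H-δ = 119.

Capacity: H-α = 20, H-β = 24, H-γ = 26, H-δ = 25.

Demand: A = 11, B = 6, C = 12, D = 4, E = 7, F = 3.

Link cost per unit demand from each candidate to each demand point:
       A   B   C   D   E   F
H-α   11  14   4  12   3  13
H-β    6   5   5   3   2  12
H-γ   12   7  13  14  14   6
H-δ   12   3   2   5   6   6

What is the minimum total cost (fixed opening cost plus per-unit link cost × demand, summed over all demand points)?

381

Open {H-β, H-δ}; cheapest assignment that respects the capacities:
  H-β (cap 24, load 22): A, D, E — cost 11×6 + 4×3 + 7×2 = 92
  H-δ (cap 25, load 21): B, C, F — cost 6×3 + 12×2 + 3×6 = 60
  Shipping 152, fixed 229 → total 381.
  Any other capacity-feasible assignment to {H-β, H-δ} ships for at least 152.
Compare {H-α, H-β}: its best feasible assignment gives total 444.
Compare {H-α, H-δ}: its best feasible assignment gives total 462.
Every other set of open sites that can feasibly serve all demand totals ≥ 444 even under its best assignment. Minimum: 381.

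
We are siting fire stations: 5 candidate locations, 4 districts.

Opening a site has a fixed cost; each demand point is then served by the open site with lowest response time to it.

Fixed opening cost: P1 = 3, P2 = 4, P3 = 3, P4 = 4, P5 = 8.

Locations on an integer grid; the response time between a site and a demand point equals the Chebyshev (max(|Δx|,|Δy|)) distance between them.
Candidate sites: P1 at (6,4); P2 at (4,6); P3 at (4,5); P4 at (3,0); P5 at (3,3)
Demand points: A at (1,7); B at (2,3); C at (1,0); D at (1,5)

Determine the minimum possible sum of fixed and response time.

Open {P3}: assign each demand point to its cheapest open site.
  A→P3 3, B→P3 2, C→P3 5, D→P3 3
  response time 13, fixed 3 → total 16.
Compare {P3, P4}: response time 10 + fixed 7 = 17.
Compare {P5}: response time 10 + fixed 8 = 18.
Compare {P2}: response time 15 + fixed 4 = 19.
All other subsets cost ≥ 17. Minimum total cost: 16.

16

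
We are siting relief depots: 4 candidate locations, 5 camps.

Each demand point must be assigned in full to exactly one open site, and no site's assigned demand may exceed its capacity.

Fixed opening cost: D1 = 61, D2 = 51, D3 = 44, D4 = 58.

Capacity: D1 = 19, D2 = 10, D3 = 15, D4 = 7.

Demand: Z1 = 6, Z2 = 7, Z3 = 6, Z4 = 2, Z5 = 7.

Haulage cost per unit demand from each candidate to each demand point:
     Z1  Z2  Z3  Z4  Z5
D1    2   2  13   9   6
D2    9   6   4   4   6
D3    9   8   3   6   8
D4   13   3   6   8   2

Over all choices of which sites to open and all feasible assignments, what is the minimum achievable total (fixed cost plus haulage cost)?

217

Open {D1, D3}; cheapest assignment that respects the capacities:
  D1 (cap 19, load 13): Z1, Z2 — cost 6×2 + 7×2 = 26
  D3 (cap 15, load 15): Z3, Z4, Z5 — cost 6×3 + 2×6 + 7×8 = 86
  Shipping 112, fixed 105 → total 217.
  Any other capacity-feasible assignment to {D1, D3} ships for at least 112.
Compare {D1, D3, D4}: its best feasible assignment gives total 233.
Compare {D1, D2, D4}: its best feasible assignment gives total 242.
Every other set of open sites that can feasibly serve all demand totals ≥ 233 even under its best assignment. Minimum: 217.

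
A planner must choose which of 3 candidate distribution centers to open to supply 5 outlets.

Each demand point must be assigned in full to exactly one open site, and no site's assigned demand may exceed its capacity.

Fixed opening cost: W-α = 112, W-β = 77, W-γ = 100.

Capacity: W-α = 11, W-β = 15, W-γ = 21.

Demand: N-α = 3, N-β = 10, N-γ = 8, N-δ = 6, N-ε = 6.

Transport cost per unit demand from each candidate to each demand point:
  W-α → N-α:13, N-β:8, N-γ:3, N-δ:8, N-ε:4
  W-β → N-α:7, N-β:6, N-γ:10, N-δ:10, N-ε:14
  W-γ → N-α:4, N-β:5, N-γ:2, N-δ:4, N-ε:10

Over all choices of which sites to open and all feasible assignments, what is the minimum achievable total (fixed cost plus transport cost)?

Open {W-β, W-γ}; cheapest assignment that respects the capacities:
  W-β (cap 15, load 13): N-α, N-β — cost 3×7 + 10×6 = 81
  W-γ (cap 21, load 20): N-γ, N-δ, N-ε — cost 8×2 + 6×4 + 6×10 = 100
  Shipping 181, fixed 177 → total 358.
  Any other capacity-feasible assignment to {W-β, W-γ} ships for at least 181.
Compare {W-α, W-β, W-γ}: its best feasible assignment gives total 425.
Every other set of open sites that can feasibly serve all demand totals ≥ 425 even under its best assignment. Minimum: 358.

358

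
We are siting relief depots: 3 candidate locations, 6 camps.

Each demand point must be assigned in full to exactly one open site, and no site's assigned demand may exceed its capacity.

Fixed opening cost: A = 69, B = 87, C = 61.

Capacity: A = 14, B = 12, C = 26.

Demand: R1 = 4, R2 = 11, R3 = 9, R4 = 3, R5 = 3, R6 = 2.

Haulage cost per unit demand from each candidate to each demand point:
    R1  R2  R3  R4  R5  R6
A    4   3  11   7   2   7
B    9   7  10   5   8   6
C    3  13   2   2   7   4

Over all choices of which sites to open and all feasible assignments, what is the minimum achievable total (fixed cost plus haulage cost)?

Open {A, C}; cheapest assignment that respects the capacities:
  A (cap 14, load 14): R2, R5 — cost 11×3 + 3×2 = 39
  C (cap 26, load 18): R1, R3, R4, R6 — cost 4×3 + 9×2 + 3×2 + 2×4 = 44
  Shipping 83, fixed 130 → total 213.
  Any other capacity-feasible assignment to {A, C} ships for at least 83.
Compare {B, C}: its best feasible assignment gives total 290.
Compare {A, B, C}: its best feasible assignment gives total 300.
Every other set of open sites that can feasibly serve all demand totals ≥ 290 even under its best assignment. Minimum: 213.

213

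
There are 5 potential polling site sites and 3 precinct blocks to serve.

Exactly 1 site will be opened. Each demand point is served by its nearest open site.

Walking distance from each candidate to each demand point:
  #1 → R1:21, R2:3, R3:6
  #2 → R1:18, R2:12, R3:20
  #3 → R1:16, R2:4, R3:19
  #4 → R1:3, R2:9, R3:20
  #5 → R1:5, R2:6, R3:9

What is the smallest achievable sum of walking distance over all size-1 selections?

Open {#5}.
  R1→#5 5, R2→#5 6, R3→#5 9  ⇒ total 20.
Compare {#1}: total 30.
Compare {#4}: total 32.
No size-1 selection does better; minimum is 20.

20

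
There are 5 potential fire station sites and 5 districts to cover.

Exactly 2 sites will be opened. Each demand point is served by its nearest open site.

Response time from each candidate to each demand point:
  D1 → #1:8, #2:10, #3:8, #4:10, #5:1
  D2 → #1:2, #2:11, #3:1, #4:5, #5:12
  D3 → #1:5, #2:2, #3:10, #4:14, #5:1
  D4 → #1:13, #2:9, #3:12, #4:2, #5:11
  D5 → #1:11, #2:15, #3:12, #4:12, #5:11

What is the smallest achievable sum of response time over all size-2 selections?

Open {D2, D3}.
  #1→D2 2, #2→D3 2, #3→D2 1, #4→D2 5, #5→D3 1  ⇒ total 11.
Compare {D1, D2}: total 19.
Compare {D3, D4}: total 20.
No size-2 selection does better; minimum is 11.

11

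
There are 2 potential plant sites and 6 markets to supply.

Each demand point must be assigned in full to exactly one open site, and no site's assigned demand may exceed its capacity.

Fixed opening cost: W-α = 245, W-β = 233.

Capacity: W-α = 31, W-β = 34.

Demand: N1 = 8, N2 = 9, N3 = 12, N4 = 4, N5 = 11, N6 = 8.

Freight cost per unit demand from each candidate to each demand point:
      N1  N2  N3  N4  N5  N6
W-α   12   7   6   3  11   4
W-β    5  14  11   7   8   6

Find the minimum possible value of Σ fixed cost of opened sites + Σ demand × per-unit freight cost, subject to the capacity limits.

Open {W-α, W-β}; cheapest assignment that respects the capacities:
  W-α (cap 31, load 29): N2, N3, N6 — cost 9×7 + 12×6 + 8×4 = 167
  W-β (cap 34, load 23): N1, N4, N5 — cost 8×5 + 4×7 + 11×8 = 156
  Shipping 323, fixed 478 → total 801.
  Any other capacity-feasible assignment to {W-α, W-β} ships for at least 323.
Total demand is 52 and no other set of sites has combined capacity ≥ 52, so {W-α, W-β} is the only feasible choice of open sites. Minimum: 801.

801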